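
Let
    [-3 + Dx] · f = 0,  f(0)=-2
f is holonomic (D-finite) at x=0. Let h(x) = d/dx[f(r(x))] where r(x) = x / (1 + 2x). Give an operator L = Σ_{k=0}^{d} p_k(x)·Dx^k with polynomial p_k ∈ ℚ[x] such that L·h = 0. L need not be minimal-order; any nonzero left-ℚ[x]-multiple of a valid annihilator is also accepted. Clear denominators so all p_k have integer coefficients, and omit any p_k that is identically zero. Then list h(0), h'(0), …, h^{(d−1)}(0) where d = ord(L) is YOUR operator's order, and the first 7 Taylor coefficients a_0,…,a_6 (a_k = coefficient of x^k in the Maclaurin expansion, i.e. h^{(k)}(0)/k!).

f: a_k = -2, -6, -9, -9, -27/4, -81/20, -81/40, …
f∘r: x↦r, Dx↦Dx/r' in L_f ⇒ L₀.
Differentiate: ansatz ord ≤ ord L₀ ⇒ L.
L = (-1 - 8·x) + (-1 - 4·x - 4·x^2)·Dx  (order 1).
h: a_k = -6, 6, 9, -51, 519/4, -4743/20, 12441/40, …
ICs: h(0) = -6.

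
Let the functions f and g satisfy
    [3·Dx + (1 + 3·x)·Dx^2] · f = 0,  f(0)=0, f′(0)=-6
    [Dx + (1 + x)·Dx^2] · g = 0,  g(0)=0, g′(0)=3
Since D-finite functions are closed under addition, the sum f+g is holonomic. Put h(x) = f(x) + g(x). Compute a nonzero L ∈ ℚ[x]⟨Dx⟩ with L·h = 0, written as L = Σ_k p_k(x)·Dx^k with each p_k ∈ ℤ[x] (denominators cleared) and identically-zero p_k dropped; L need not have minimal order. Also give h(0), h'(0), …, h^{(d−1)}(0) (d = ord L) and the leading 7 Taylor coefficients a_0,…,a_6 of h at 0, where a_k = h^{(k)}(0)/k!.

L = 6·Dx + (8 + 12·x)·Dx^2 + (1 + 4·x + 3·x^2)·Dx^3  (order 3).
h: a_k = 0, -3, 15/2, -17, 159/4, -483/5, 485/2, …
ICs: h(0) = 0, h′(0) = -3, h′′(0) = 15.

f: a_k = 0, -6, 9, -18, 81/2, -486/5, 243, …
g: a_k = 0, 3, -3/2, 1, -3/4, 3/5, -1/2, …
Sum ⇒ L₀ = lclm(L_f,L_g) in ℚ(x)⟨Dx⟩.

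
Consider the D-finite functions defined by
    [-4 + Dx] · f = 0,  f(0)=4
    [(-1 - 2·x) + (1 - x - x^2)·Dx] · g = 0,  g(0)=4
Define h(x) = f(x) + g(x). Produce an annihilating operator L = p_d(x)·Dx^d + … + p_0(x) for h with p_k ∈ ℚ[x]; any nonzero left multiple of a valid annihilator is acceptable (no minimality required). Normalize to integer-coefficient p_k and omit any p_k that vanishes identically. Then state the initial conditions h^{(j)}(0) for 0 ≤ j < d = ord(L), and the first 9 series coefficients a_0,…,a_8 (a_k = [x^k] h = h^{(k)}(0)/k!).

f: a_k = 4, 16, 32, 128/3, 128/3, 512/15, 1024/45, 4096/315, 2048/315, …
g: a_k = 4, 4, 8, 12, 20, 32, 52, 84, 136, …
h₀=f+g: left-lcm gives L₀, ord ≤ 2.
L = (8·x + 72·x^2 + 32·x^3) + (12 - 38·x - 22·x^2 + 32·x^3 + 16·x^4)·Dx + (-3 + 9·x + x^2 - 10·x^3 - 4·x^4)·Dx^2  (order 2).
h: a_k = 8, 20, 40, 164/3, 188/3, 992/15, 3364/45, 30556/315, 44888/315, …
ICs: h(0) = 8, h′(0) = 20.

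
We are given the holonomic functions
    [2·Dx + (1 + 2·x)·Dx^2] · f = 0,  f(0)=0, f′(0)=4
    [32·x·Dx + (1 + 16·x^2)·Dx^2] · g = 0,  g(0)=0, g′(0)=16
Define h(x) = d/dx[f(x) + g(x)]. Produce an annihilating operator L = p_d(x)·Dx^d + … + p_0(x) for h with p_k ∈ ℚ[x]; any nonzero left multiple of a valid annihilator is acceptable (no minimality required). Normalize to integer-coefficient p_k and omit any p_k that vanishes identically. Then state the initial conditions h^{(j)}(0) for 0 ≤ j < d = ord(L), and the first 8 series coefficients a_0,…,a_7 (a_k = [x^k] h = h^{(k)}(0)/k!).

L = (-32 - 192·x + 1536·x^2 + 1024·x^3) + (-20 - 64·x + 576·x^2 + 3072·x^3 + 2048·x^4)·Dx + (-1 + 14·x + 32·x^2 + 256·x^3 + 768·x^4 + 512·x^5)·Dx^2  (order 2).
h: a_k = 20, -8, -240, -32, 4160, -128, -65280, -512, …
ICs: h(0) = 20, h′(0) = -8.

f: a_k = 0, 4, -4, 16/3, -8, 64/5, -64/3, 256/7, …
g: a_k = 0, 16, 0, -256/3, 0, 4096/5, 0, -65536/7, …
Weyl lclm of L_f,L_g ⇒ L₀ (ord ≤ 4).
Differentiate: ansatz ord ≤ ord L₀ ⇒ L.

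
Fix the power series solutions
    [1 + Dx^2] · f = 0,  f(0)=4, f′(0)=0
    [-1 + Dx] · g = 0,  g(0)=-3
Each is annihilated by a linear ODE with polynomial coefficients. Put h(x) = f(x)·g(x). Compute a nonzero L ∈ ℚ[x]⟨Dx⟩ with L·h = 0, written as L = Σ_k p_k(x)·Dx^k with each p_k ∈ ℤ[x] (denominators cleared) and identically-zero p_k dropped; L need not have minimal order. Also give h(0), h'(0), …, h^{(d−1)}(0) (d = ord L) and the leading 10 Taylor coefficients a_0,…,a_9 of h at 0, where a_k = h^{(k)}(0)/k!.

L = 2 - 2·Dx + Dx^2  (order 2).
h: a_k = -12, -12, 0, 4, 2, 2/5, 0, -2/105, -1/210, -1/1890, …
ICs: h(0) = -12, h′(0) = -12.

f: a_k = 4, 0, -2, 0, 1/6, 0, -1/180, 0, 1/10080, 0, …
g: a_k = -3, -3, -3/2, -1/2, -1/8, -1/40, -1/240, -1/1680, -1/13440, -1/120960, …
f·g: L₀ = L_f ⊗_s L_g, ord ≤ 2·1.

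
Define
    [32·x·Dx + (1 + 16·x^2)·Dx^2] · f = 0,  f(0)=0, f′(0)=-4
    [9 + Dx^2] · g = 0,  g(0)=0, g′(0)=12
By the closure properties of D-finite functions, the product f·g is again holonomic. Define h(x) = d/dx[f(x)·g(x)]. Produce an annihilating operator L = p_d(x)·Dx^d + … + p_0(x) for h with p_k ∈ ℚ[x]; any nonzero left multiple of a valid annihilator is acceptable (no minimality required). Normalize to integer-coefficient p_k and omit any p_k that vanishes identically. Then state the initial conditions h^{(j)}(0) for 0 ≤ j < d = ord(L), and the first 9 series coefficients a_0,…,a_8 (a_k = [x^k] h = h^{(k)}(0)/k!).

f: a_k = 0, -4, 0, 64/3, 0, -1024/5, 0, 16384/7, 0, …
g: a_k = 0, 12, 0, -18, 0, 81/10, 0, -243/140, 0, …
L₀ := L_f ⊗_s L_g (sym. prod.), ord ≤ 4.
Differentiate: ansatz ord ≤ ord L₀ ⇒ L.
L = (2922993 + 113986656·x^2 + 3239661312·x^4 + 5952061440·x^6 + 4156489728·x^8 - 7644119040·x^10 + 110075314176·x^12) + (1760832·x + 128480256·x^3 + 1888911360·x^5 + 5308416000·x^7 + 15288238080·x^9 + 48922361856·x^11)·Dx + (341202 + 13887168·x^2 + 389230080·x^4 + 940474368·x^6 + 1603141632·x^8 + 3737124864·x^10 + 24461180928·x^12)·Dx^2 + (195648·x + 14275584·x^3 + 209879040·x^5 + 589824000·x^7 + 1698693120·x^9 + 5435817984·x^11)·Dx^3 + (1825 + 135776·x^2 + 3251968·x^4 + 31014912·x^6 + 126812160·x^8 + 509607936·x^10 + 1358954496·x^12)·Dx^4  (order 4).
h: a_k = 0, -96, 0, 1312, 0, -17244, 0, 255624, 0, …
ICs: h(0) = 0, h′(0) = -96, h′′(0) = 0, h′′′(0) = 7872.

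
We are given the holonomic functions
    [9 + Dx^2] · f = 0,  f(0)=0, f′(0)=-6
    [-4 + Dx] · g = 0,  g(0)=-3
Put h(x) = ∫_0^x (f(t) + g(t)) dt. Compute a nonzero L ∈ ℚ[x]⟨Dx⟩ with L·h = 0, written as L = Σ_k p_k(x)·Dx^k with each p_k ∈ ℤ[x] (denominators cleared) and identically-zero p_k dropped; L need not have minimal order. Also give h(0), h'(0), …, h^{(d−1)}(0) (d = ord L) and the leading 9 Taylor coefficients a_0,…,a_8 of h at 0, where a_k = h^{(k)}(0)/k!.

L = -36·Dx + 9·Dx^2 - 4·Dx^3 + Dx^4  (order 4).
h: a_k = 0, -3, -9, -8, -23/4, -32/5, -593/120, -256/105, -7463/6720, …
ICs: h(0) = 0, h′(0) = -3, h′′(0) = -18, h′′′(0) = -48.

f: a_k = 0, -6, 0, 9, 0, -81/20, 0, 243/280, 0, …
g: a_k = -3, -12, -24, -32, -32, -128/5, -256/15, -1024/105, -512/105, …
Weyl lclm of L_f,L_g ⇒ L₀ (ord ≤ 3).
h=∫₀ˣh₀: take L = L₀·Dx.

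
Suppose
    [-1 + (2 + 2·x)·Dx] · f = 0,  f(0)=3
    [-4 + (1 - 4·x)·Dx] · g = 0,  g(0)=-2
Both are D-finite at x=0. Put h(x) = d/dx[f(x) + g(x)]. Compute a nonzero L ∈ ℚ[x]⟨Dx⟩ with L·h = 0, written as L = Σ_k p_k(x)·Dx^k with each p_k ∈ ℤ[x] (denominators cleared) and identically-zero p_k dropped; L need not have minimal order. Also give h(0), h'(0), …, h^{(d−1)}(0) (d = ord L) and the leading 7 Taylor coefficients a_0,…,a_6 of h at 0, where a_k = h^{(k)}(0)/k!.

f: a_k = 3, 3/2, -3/8, 3/16, -15/128, 21/256, -63/1024, …
g: a_k = -2, -8, -32, -128, -512, -2048, -8192, …
L₀ := lclm(L_f,L_g); ord L₀ ≤ 1+1.
h₀' ⇒ L via d/dx closure of L₀.
L = (-216 - 96·x) + (-381 - 792·x - 336·x^2)·Dx + (34 - 78·x - 208·x^2 - 96·x^3)·Dx^2  (order 2).
h: a_k = -13/2, -259/4, -6135/16, -65551/32, -2621335/256, -25166013/512, -469761355/2048, …
ICs: h(0) = -13/2, h′(0) = -259/4.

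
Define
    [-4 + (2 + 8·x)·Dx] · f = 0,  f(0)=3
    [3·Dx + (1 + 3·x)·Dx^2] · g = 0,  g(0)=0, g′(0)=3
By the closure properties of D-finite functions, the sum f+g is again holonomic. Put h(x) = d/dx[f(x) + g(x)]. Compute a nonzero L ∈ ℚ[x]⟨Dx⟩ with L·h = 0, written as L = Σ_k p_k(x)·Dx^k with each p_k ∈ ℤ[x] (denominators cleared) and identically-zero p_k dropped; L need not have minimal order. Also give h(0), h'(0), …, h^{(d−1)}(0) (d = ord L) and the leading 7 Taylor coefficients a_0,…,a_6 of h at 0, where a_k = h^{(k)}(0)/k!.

f: a_k = 3, 6, -6, 12, -30, 84, -252, …
g: a_k = 0, 3, -9/2, 9, -81/4, 243/5, -243/2, …
Weyl lclm of L_f,L_g ⇒ L₀ (ord ≤ 3).
h₀' ⇒ L via d/dx closure of L₀.
L = 36·x + (6 + 72·x + 180·x^2)·Dx + (1 + 13·x + 54·x^2 + 72·x^3)·Dx^2  (order 2).
h: a_k = 9, -21, 63, -201, 663, -2241, 7731, …
ICs: h(0) = 9, h′(0) = -21.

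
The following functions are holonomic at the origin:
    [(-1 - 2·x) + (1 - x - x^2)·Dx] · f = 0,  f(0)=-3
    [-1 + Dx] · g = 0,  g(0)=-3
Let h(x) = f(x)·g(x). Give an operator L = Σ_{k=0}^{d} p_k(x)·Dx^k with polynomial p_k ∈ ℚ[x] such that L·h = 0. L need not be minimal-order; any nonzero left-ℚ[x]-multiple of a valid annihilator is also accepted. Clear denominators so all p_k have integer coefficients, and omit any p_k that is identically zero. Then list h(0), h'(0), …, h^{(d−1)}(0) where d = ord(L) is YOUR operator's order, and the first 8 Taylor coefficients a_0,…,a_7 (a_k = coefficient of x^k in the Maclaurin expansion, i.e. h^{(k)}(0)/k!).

L = (2 + x - x^2) + (-1 + x + x^2)·Dx  (order 1).
h: a_k = 9, 18, 63/2, 51, 663/8, 2679/20, 17347/80, 98221/280, …
ICs: h(0) = 9.

f: a_k = -3, -3, -6, -9, -15, -24, -39, -63, …
g: a_k = -3, -3, -3/2, -1/2, -1/8, -1/40, -1/240, -1/1680, …
Sym-product of L_f,L_g gives L₀ (≤ ord 1).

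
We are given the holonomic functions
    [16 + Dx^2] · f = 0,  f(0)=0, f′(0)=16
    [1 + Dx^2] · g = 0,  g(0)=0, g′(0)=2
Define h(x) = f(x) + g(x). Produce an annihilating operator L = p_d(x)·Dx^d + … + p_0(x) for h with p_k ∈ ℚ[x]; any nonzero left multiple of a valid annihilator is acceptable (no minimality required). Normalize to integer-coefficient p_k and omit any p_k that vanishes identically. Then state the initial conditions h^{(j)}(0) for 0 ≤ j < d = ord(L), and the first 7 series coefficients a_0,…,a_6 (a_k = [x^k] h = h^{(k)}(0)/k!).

L = 16 + 17·Dx^2 + Dx^4  (order 4).
h: a_k = 0, 18, 0, -43, 0, 683/20, 0, …
ICs: h(0) = 0, h′(0) = 18, h′′(0) = 0, h′′′(0) = -258.

f: a_k = 0, 16, 0, -128/3, 0, 512/15, 0, …
g: a_k = 0, 2, 0, -1/3, 0, 1/60, 0, …
f+g: L₀ = lclm(L_f,L_g), ord ≤ 2+2.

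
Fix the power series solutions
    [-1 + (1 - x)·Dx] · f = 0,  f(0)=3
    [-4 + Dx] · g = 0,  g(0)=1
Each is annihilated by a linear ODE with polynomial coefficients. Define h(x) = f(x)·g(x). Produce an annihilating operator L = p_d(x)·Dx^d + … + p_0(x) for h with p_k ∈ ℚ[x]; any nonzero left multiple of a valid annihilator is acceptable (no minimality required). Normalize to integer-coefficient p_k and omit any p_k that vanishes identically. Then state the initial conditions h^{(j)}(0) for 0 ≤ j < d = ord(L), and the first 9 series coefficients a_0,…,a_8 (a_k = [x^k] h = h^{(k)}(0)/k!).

f: a_k = 3, 3, 3, 3, 3, 3, 3, 3, 3, …
g: a_k = 1, 4, 8, 32/3, 32/3, 128/15, 256/45, 1024/315, 512/315, …
Product ⇒ symmetric product L₀, ord ≤ 1.
L = (5 - 4·x) + (-1 + x)·Dx  (order 1).
h: a_k = 3, 15, 39, 71, 103, 643/5, 437/3, 16319/105, 16831/105, …
ICs: h(0) = 3.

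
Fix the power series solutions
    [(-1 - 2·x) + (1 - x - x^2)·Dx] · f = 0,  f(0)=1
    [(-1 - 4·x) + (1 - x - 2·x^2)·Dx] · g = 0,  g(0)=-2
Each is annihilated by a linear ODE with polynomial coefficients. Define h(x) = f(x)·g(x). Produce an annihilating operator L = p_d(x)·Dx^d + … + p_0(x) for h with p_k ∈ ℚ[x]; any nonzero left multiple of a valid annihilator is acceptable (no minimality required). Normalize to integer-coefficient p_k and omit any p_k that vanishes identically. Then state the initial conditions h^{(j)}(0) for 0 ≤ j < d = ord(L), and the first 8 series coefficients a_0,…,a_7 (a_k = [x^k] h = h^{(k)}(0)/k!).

L = (-2 - 4·x + 9·x^2 + 8·x^3) + (1 - 2·x - 2·x^2 + 3·x^3 + 2·x^4)·Dx  (order 1).
h: a_k = -2, -4, -12, -26, -60, -128, -274, -572, …
ICs: h(0) = -2.

f: a_k = 1, 1, 2, 3, 5, 8, 13, 21, …
g: a_k = -2, -2, -6, -10, -22, -42, -86, -170, …
h₀=f·g: eliminate ⇒ L₀, order ≤ 1·1.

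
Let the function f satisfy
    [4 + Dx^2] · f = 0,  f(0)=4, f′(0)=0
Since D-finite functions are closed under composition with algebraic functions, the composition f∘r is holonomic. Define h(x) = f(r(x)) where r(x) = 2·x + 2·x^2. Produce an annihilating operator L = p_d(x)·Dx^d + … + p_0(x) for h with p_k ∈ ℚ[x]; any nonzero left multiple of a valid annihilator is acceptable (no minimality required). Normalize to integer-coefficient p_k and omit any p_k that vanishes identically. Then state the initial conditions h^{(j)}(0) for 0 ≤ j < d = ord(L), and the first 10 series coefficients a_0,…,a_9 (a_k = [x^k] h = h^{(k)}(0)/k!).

L = (16 + 96·x + 192·x^2 + 128·x^3) - 2·Dx + (1 + 2·x)·Dx^2  (order 2).
h: a_k = 4, 0, -32, -64, 32/3, 512/3, 10496/45, 512/15, -92032/315, -126976/315, …
ICs: h(0) = 4, h′(0) = 0.

f: a_k = 4, 0, -8, 0, 8/3, 0, -16/45, 0, 8/315, 0, …
f∘r: x↦r, Dx↦Dx/r' in L_f ⇒ L₀.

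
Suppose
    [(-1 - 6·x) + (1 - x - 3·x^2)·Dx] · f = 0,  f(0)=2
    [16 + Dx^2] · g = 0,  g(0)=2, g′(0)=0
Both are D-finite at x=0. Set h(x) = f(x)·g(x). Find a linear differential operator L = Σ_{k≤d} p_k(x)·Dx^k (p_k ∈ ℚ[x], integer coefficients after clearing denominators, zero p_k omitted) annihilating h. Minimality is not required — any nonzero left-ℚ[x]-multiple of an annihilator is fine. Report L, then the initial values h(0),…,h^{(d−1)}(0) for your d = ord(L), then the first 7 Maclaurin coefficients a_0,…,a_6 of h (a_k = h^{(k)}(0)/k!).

L = (-10 + 16·x + 48·x^2) + (2 + 12·x)·Dx + (-1 + x + 3·x^2)·Dx^2  (order 2).
h: a_k = 4, 4, -16, -4, -28/3, -64/3, -3244/45, …
ICs: h(0) = 4, h′(0) = 4.

f: a_k = 2, 2, 8, 14, 38, 80, 194, …
g: a_k = 2, 0, -16, 0, 64/3, 0, -512/45, …
f·g: L₀ = L_f ⊗_s L_g, ord ≤ 1·2.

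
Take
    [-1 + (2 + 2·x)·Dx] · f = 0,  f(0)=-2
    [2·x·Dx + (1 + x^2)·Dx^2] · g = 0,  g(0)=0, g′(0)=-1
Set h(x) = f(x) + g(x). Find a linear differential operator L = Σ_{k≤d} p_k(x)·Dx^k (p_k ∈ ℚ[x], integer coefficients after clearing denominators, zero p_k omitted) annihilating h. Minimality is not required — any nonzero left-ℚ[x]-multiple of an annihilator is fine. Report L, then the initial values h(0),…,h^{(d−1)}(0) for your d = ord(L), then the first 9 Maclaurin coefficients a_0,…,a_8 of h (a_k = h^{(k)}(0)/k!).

L = (-4 - 10·x + 12·x^2 + 6·x^3)·Dx + (-11 - 16·x + 10·x^2 + 48·x^3 + 21·x^4)·Dx^2 + (-2 + 6·x + 12·x^2 + 12·x^3 + 14·x^4 + 6·x^5)·Dx^3  (order 3).
h: a_k = -2, -2, 1/4, 5/24, 5/64, -163/640, 21/512, 793/7168, 429/16384, …
ICs: h(0) = -2, h′(0) = -2, h′′(0) = 1/2.

f: a_k = -2, -1, 1/4, -1/8, 5/64, -7/128, 21/512, -33/1024, 429/16384, …
g: a_k = 0, -1, 0, 1/3, 0, -1/5, 0, 1/7, 0, …
f+g: L₀ = lclm(L_f,L_g), ord ≤ 1+2.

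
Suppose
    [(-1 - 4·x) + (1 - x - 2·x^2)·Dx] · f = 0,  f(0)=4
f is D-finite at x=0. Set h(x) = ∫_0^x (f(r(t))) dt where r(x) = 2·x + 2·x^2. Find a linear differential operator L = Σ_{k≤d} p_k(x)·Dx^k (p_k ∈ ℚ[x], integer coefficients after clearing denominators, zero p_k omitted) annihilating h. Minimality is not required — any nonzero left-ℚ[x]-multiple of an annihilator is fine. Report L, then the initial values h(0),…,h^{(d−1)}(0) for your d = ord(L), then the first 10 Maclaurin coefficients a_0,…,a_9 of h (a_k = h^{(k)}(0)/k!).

L = (2 + 20·x + 48·x^2 + 32·x^3)·Dx + (-1 + 2·x + 10·x^2 + 16·x^3 + 8·x^4)·Dx^2  (order 2).
h: a_k = 0, 4, 4, 56/3, 64, 1232/5, 2992/3, 28832/7, 17408, 672448/9, …
ICs: h(0) = 0, h′(0) = 4.

f: a_k = 4, 4, 12, 20, 44, 84, 172, 340, 684, 1364, …
f∘r: x↦r, Dx↦Dx/r' in L_f ⇒ L₀.
∫: right-multiply L₀ by Dx.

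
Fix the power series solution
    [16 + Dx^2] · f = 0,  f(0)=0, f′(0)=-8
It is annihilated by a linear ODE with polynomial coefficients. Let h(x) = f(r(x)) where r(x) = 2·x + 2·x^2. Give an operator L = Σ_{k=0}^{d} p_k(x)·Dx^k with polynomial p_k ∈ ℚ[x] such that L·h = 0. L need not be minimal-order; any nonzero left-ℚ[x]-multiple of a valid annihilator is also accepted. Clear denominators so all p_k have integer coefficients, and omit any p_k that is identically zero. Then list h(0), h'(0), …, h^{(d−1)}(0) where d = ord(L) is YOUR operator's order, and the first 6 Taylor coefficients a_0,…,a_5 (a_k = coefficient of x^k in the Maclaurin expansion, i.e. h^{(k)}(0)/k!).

L = (64 + 384·x + 768·x^2 + 512·x^3) - 2·Dx + (1 + 2·x)·Dx^2  (order 2).
h: a_k = 0, -16, -16, 512/3, 512, -512/15, …
ICs: h(0) = 0, h′(0) = -16.

f: a_k = 0, -8, 0, 64/3, 0, -256/15, …
L₀ from L_f via x↦r, Dx↦r'^{-1}Dx.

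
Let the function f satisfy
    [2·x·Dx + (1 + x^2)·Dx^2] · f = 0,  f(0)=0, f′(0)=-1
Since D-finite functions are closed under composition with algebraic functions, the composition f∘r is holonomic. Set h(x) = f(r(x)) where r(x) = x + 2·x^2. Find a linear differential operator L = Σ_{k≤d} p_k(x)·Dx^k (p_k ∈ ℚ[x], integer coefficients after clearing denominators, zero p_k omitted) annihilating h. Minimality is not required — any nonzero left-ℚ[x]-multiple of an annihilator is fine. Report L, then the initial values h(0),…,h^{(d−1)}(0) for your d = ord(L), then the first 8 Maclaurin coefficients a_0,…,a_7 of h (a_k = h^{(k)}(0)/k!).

f: a_k = 0, -1, 0, 1/3, 0, -1/5, 0, 1/7, …
f∘r: x↦r, Dx↦Dx/r' in L_f ⇒ L₀.
L = (-4 + 2·x + 16·x^2 + 48·x^3 + 48·x^4)·Dx + (1 + 4·x + x^2 + 8·x^3 + 20·x^4 + 16·x^5)·Dx^2  (order 2).
h: a_k = 0, -1, -2, 1/3, 2, 19/5, 2/3, -55/7, …
ICs: h(0) = 0, h′(0) = -1.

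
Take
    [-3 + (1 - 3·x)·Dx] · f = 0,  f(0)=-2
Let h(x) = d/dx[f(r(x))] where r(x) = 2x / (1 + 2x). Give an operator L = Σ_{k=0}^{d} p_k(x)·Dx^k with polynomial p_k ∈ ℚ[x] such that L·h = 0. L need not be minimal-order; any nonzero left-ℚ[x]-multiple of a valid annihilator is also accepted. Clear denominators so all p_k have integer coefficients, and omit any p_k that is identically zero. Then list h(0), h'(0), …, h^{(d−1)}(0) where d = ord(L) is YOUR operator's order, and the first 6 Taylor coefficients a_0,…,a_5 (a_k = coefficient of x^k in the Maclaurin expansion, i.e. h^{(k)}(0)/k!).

f: a_k = -2, -6, -18, -54, -162, -486, …
Substitute x→r, Dx→(1/r')Dx; clear ⇒ L₀.
h=h₀': d/dx-closure on L₀ ⇒ L.
L = 8 + (-1 + 4·x)·Dx  (order 1).
h: a_k = -12, -96, -576, -3072, -15360, -73728, …
ICs: h(0) = -12.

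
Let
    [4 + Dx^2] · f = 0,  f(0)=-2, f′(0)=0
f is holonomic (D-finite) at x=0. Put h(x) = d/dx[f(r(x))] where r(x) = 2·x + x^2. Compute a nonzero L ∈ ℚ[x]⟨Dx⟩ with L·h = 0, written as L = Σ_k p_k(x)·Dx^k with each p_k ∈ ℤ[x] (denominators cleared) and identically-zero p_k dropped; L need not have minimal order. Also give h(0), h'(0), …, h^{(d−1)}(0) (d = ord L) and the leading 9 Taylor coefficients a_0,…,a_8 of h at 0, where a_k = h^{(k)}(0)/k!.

L = (19 + 64·x + 96·x^2 + 64·x^3 + 16·x^4) + (-3 - 3·x)·Dx + (1 + 2·x + x^2)·Dx^2  (order 2).
h: a_k = 0, 32, 48, -208/3, -640/3, -1856/15, 2464/15, 95968/315, 4864/35, …
ICs: h(0) = 0, h′(0) = 32.

f: a_k = -2, 0, 4, 0, -4/3, 0, 8/45, 0, -4/315, …
Change of var in L_f (x↦r) gives L₀.
Derive L from L₀ (diff closure).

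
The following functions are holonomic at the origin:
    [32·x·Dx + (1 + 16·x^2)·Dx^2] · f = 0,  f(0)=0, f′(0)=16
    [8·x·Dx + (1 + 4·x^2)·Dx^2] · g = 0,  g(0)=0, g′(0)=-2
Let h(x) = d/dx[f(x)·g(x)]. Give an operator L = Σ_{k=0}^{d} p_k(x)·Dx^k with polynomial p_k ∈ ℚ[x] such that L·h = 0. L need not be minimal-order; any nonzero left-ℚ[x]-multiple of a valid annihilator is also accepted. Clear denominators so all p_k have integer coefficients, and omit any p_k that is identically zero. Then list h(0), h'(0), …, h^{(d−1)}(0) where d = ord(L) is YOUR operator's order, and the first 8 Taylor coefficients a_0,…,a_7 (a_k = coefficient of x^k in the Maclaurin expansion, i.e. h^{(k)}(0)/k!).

f: a_k = 0, 16, 0, -256/3, 0, 4096/5, 0, -65536/7, …
g: a_k = 0, -2, 0, 8/3, 0, -32/5, 0, 128/7, …
h₀=f·g: eliminate ⇒ L₀, order ≤ 2·2.
h₀' ⇒ L via d/dx closure of L₀.
L = (-1536·x - 51200·x^3 - 262144·x^5 + 655360·x^7 + 6291456·x^9) + (-80 - 6592·x^2 - 92160·x^4 - 229376·x^6 + 2293760·x^8 + 9437184·x^10)·Dx + (-160·x - 4480·x^3 - 30720·x^5 + 69632·x^7 + 1310720·x^9 + 3145728·x^11)·Dx^2 + (-1 - 40·x^2 - 464·x^4 + 29696·x^8 + 163840·x^10 + 262144·x^12)·Dx^3  (order 3).
h: a_k = 0, -64, 0, 2560/3, 0, -177152/15, 0, 3653632/21, …
ICs: h(0) = 0, h′(0) = -64, h′′(0) = 0.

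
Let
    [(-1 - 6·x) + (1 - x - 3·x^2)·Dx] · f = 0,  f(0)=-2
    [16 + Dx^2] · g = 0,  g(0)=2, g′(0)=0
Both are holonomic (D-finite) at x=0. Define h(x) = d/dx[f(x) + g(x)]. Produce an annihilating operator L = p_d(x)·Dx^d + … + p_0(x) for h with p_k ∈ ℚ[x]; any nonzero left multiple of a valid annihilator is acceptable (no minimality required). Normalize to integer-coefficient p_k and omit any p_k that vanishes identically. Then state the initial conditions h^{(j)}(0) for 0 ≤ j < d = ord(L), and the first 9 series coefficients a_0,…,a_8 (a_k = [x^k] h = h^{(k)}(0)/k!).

f: a_k = -2, -2, -8, -14, -38, -80, -194, -434, -1016, …
g: a_k = 2, 0, -16, 0, 64/3, 0, -512/45, 0, 1024/315, …
f+g: L₀ = lclm(L_f,L_g), ord ≤ 1+2.
h=h₀': d/dx-closure on L₀ ⇒ L.
L = (4672 + 20416·x + 66304·x^2 + 32640·x^3 + 66240·x^4 + 62208·x^5 + 62208·x^6) + (-464 - 2352·x + 3792·x^2 + 6752·x^3 - 2400·x^4 + 5184·x^5 + 24192·x^6 + 20736·x^7)·Dx + (292 + 1276·x + 4144·x^2 + 2040·x^3 + 4140·x^4 + 3888·x^5 + 3888·x^6)·Dx^2 + (-29 - 147·x + 237·x^2 + 422·x^3 - 150·x^4 + 324·x^5 + 1512·x^6 + 1296·x^7)·Dx^3  (order 3).
h: a_k = -2, -48, -42, -200/3, -400, -18484/15, -3038, -2552128/315, -20862, …
ICs: h(0) = -2, h′(0) = -48, h′′(0) = -84.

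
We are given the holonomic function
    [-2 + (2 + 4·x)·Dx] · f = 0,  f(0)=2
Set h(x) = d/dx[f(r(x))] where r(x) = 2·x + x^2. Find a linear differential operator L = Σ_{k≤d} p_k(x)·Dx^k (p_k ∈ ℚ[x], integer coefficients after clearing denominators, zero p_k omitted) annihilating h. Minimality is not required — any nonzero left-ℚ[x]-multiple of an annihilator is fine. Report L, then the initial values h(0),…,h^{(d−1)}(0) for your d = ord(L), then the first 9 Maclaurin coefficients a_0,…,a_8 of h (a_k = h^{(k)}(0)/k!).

f: a_k = 2, 2, -1, 1, -5/4, 7/4, -21/8, 33/8, -429/64, …
Change of var in L_f (x↦r) gives L₀.
h₀' ⇒ L via d/dx closure of L₀.
L = -1 + (-1 - 5·x - 6·x^2 - 2·x^3)·Dx  (order 1).
h: a_k = 4, -4, 12, -36, 110, -342, 1078, -3434, 22059/2, …
ICs: h(0) = 4.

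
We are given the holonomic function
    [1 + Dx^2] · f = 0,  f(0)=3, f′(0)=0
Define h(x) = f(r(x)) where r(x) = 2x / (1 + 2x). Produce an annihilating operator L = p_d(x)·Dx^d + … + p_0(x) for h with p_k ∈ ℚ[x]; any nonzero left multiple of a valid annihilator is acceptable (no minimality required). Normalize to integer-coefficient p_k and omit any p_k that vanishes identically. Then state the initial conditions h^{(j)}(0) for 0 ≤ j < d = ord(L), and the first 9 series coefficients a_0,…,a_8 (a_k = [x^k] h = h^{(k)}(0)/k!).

f: a_k = 3, 0, -3/2, 0, 1/8, 0, -1/240, 0, 1/13440, …
f∘r: x↦r, Dx↦Dx/r' in L_f ⇒ L₀.
L = 4 + (4 + 24·x + 48·x^2 + 32·x^3)·Dx + (1 + 8·x + 24·x^2 + 32·x^3 + 16·x^4)·Dx^2  (order 2).
h: a_k = 3, 0, -6, 24, -70, 176, -6004/15, 4176/5, -33398/21, …
ICs: h(0) = 3, h′(0) = 0.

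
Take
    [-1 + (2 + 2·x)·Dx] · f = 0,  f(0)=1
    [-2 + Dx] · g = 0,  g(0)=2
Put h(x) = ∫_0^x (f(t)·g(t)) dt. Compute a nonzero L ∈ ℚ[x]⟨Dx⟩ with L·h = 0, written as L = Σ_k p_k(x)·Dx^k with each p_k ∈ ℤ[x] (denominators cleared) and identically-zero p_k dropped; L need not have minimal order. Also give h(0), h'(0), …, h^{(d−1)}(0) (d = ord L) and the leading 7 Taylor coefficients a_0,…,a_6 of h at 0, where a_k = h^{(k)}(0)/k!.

L = (-5 - 4·x)·Dx + (2 + 2·x)·Dx^2  (order 2).
h: a_k = 0, 2, 5/2, 23/12, 103/96, 449/960, 1949/11520, …
ICs: h(0) = 0, h′(0) = 2.

f: a_k = 1, 1/2, -1/8, 1/16, -5/128, 7/256, -21/1024, …
g: a_k = 2, 4, 4, 8/3, 4/3, 8/15, 8/45, …
Sym-product of L_f,L_g gives L₀ (≤ ord 1).
Integrate: L := L₀·Dx.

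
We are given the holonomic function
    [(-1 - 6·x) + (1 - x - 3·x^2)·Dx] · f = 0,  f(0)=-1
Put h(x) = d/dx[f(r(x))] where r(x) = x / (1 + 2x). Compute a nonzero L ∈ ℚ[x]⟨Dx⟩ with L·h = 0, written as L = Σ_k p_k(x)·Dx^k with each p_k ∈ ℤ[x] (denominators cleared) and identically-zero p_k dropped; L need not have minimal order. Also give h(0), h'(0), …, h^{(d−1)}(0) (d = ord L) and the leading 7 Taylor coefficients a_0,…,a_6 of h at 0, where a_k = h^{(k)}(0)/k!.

f: a_k = -1, -1, -4, -7, -19, -40, -97, …
Substitute x→r, Dx→(1/r')Dx; clear ⇒ L₀.
Derive L from L₀ (diff closure).
L = (4 + 6·x + 30·x^2 + 32·x^3) + (-1 - 13·x - 45·x^2 - 38·x^3 + 16·x^4)·Dx  (order 1).
h: a_k = -1, -4, 15, -68, 280, -1110, 4277, …
ICs: h(0) = -1.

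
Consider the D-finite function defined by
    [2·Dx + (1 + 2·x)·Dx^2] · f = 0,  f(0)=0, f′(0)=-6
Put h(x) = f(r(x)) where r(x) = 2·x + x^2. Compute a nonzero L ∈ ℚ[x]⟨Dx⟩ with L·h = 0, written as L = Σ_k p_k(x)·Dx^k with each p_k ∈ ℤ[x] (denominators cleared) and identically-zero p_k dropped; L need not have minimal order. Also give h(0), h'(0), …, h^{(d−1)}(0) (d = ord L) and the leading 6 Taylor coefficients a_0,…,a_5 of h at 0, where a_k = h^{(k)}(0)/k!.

L = (3 + 4·x + 2·x^2)·Dx + (1 + 5·x + 6·x^2 + 2·x^3)·Dx^2  (order 2).
h: a_k = 0, -12, 18, -40, 102, -1392/5, …
ICs: h(0) = 0, h′(0) = -12.

f: a_k = 0, -6, 6, -8, 12, -96/5, …
L₀ from L_f via x↦r, Dx↦r'^{-1}Dx.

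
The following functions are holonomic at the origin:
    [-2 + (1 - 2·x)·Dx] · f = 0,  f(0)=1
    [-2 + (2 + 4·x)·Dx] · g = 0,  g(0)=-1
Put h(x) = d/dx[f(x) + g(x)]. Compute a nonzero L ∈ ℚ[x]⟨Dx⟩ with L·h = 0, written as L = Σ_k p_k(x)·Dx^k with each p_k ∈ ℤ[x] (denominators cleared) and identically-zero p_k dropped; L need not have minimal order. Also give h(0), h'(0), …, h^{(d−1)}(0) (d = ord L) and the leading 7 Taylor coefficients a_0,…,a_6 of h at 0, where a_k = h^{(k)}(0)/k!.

f: a_k = 1, 2, 4, 8, 16, 32, 64, …
g: a_k = -1, -1, 1/2, -1/2, 5/8, -7/8, 21/16, …
h₀=f+g: left-lcm gives L₀, ord ≤ 2.
h₀' ⇒ L via d/dx closure of L₀.
L = (-36 - 24·x) + (-21 - 108·x - 84·x^2)·Dx + (5 + 6·x - 20·x^2 - 24·x^3)·Dx^2  (order 2).
h: a_k = 1, 9, 45/2, 133/2, 1245/8, 3135/8, 14105/16, …
ICs: h(0) = 1, h′(0) = 9.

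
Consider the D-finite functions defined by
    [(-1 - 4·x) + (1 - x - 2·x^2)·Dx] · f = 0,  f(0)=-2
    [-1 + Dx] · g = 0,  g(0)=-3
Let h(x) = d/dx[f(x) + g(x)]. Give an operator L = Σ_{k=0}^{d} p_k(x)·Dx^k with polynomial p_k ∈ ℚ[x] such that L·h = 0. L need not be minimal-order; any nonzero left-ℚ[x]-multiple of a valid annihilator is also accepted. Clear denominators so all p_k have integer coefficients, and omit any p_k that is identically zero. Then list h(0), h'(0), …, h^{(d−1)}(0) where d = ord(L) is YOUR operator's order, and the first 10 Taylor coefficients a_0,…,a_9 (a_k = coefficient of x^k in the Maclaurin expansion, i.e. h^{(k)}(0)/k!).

L = (24 + 138·x + 144·x^2 + 240·x^3 + 48·x^4) + (-29 - 142·x - 155·x^2 - 200·x^3 + 20·x^4 + 16·x^5)·Dx + (5 + 4·x + 11·x^2 - 40·x^3 - 68·x^4 - 16·x^5)·Dx^2  (order 2).
h: a_k = -5, -15, -63/2, -177/2, -1681/8, -20641/40, -285601/240, -4596481/1680, -82494721/13440, -1652313601/120960, …
ICs: h(0) = -5, h′(0) = -15.

f: a_k = -2, -2, -6, -10, -22, -42, -86, -170, -342, -682, …
g: a_k = -3, -3, -3/2, -1/2, -1/8, -1/40, -1/240, -1/1680, -1/13440, -1/120960, …
L₀ := lclm(L_f,L_g); ord L₀ ≤ 1+1.
h₀' ⇒ L via d/dx closure of L₀.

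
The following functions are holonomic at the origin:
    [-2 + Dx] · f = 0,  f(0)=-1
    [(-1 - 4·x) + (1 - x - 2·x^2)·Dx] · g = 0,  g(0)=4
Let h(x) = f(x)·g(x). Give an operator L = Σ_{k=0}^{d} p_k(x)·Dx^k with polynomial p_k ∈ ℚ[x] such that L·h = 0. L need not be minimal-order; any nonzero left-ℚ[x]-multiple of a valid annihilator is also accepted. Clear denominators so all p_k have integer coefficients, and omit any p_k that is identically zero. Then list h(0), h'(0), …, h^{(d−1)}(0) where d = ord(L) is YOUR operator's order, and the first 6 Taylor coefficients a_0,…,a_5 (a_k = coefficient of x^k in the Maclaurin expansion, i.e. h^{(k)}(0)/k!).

L = (3 + 2·x - 4·x^2) + (-1 + x + 2·x^2)·Dx  (order 1).
h: a_k = -4, -12, -28, -172/3, -116, -3476/15, …
ICs: h(0) = -4.

f: a_k = -1, -2, -2, -4/3, -2/3, -4/15, …
g: a_k = 4, 4, 12, 20, 44, 84, …
L₀ := L_f ⊗_s L_g (sym. prod.), ord ≤ 1.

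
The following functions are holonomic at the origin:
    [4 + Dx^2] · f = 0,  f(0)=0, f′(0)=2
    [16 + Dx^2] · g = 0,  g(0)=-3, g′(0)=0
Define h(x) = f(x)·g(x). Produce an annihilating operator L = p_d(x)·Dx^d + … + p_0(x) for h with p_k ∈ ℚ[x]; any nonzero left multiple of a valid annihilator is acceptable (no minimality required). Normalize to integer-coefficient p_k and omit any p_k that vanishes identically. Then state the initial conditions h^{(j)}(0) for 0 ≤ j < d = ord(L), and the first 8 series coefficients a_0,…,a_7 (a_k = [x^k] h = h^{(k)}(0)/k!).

L = 144 + 40·Dx^2 + Dx^4  (order 4).
h: a_k = 0, -6, 0, 52, 0, -484/5, 0, 8744/105, …
ICs: h(0) = 0, h′(0) = -6, h′′(0) = 0, h′′′(0) = 312.

f: a_k = 0, 2, 0, -4/3, 0, 4/15, 0, -8/315, …
g: a_k = -3, 0, 24, 0, -32, 0, 256/15, 0, …
f·g: L₀ = L_f ⊗_s L_g, ord ≤ 2·2.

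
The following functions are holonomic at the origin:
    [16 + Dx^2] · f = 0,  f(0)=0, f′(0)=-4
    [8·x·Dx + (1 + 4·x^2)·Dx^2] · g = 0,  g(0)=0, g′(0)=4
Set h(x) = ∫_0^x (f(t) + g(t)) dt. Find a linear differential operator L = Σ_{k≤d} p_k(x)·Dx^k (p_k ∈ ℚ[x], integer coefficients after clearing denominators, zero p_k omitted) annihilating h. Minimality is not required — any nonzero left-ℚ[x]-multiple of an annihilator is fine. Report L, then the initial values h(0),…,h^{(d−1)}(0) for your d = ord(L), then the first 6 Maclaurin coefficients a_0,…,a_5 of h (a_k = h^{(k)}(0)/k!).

L = (-512·x + 5120·x^3 + 4096·x^5)·Dx^2 + (16 + 512·x^2 + 2304·x^4 + 2048·x^6)·Dx^3 + (-32·x + 320·x^3 + 256·x^5)·Dx^4 + (1 + 32·x^2 + 144·x^4 + 128·x^6)·Dx^5  (order 5).
h: a_k = 0, 0, 0, 0, 4/3, 0, …
ICs: h(0) = 0, h′(0) = 0, h′′(0) = 0, h′′′(0) = 0, h′′′′(0) = 32.

f: a_k = 0, -4, 0, 32/3, 0, -128/15, …
g: a_k = 0, 4, 0, -16/3, 0, 64/5, …
f+g: L₀ = lclm(L_f,L_g), ord ≤ 2+2.
Integrate: L := L₀·Dx.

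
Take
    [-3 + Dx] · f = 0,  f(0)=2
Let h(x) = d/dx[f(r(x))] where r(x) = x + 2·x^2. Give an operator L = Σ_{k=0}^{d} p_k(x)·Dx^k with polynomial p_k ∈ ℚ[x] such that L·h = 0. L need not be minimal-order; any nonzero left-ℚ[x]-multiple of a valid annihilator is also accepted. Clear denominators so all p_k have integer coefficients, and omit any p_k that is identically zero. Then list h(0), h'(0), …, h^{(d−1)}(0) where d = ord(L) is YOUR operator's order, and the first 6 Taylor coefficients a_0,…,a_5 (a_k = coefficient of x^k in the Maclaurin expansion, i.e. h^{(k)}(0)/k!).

L = (7 + 24·x + 48·x^2) + (-1 - 4·x)·Dx  (order 1).
h: a_k = 6, 42, 135, 387, 3321/4, 33183/20, …
ICs: h(0) = 6.

f: a_k = 2, 6, 9, 9, 27/4, 81/20, …
Substitute x→r, Dx→(1/r')Dx; clear ⇒ L₀.
Differentiate: ansatz ord ≤ ord L₀ ⇒ L.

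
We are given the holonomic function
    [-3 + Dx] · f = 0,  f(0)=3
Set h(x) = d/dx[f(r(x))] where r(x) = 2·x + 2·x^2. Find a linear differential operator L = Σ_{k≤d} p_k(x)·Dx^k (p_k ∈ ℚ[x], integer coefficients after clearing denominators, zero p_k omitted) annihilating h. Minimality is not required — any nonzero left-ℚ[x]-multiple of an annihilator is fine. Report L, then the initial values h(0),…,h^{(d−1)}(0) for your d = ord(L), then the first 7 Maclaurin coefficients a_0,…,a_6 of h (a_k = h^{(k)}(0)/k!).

f: a_k = 3, 9, 27/2, 27/2, 81/8, 243/40, 243/80, …
L₀ from L_f via x↦r, Dx↦r'^{-1}Dx.
Derive L from L₀ (diff closure).
L = (8 + 24·x + 24·x^2) + (-1 - 2·x)·Dx  (order 1).
h: a_k = 18, 144, 648, 2160, 5832, 67392/5, 137376/5, …
ICs: h(0) = 18.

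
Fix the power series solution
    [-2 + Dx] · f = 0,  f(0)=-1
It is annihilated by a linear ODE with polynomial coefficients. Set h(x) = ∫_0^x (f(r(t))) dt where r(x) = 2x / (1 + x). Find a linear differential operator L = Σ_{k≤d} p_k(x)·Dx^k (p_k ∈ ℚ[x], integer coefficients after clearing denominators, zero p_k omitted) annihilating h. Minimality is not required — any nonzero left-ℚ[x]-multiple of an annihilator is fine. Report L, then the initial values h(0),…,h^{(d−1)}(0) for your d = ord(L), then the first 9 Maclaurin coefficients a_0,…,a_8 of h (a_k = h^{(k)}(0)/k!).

f: a_k = -1, -2, -2, -4/3, -2/3, -4/15, -4/45, -8/315, -2/315, …
f∘r: x↦r, Dx↦Dx/r' in L_f ⇒ L₀.
h=∫₀ˣh₀: take L = L₀·Dx.
L = -4·Dx + (1 + 2·x + x^2)·Dx^2  (order 2).
h: a_k = 0, -1, -2, -4/3, 1/3, 4/15, -14/45, 44/315, 17/630, …
ICs: h(0) = 0, h′(0) = -1.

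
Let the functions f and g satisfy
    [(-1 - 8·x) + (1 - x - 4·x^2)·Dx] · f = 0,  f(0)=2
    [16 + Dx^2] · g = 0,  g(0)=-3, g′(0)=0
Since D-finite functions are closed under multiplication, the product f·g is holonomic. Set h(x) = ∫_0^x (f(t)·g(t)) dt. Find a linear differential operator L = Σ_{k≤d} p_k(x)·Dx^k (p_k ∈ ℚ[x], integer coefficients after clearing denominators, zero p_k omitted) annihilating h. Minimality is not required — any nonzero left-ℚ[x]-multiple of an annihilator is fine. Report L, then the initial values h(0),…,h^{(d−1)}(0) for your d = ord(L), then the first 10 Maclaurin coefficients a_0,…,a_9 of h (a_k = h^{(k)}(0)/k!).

L = (-8 + 16·x + 64·x^2)·Dx + (2 + 16·x)·Dx^2 + (-1 + x + 4·x^2)·Dx^3  (order 3).
h: a_k = 0, -6, -3, 6, -3/2, 2/5, -11/3, 302/105, -509/60, 34/105, …
ICs: h(0) = 0, h′(0) = -6, h′′(0) = -6.

f: a_k = 2, 2, 10, 18, 58, 130, 362, 882, 2330, 5858, …
g: a_k = -3, 0, 24, 0, -32, 0, 256/15, 0, -512/105, 0, …
Product ⇒ symmetric product L₀, ord ≤ 2.
∫: right-multiply L₀ by Dx.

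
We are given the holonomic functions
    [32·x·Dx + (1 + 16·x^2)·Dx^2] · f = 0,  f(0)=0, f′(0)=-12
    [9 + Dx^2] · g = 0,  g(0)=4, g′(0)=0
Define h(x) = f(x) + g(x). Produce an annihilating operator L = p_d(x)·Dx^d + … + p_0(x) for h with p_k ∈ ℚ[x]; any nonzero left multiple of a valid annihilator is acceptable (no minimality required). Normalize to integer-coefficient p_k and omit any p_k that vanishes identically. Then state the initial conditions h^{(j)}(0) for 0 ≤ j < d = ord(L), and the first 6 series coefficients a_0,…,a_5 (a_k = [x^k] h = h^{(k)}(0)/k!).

f: a_k = 0, -12, 0, 64, 0, -3072/5, …
g: a_k = 4, 0, -18, 0, 27/2, 0, …
Sum ⇒ L₀ = lclm(L_f,L_g) in ℚ(x)⟨Dx⟩.
L = (-52704·x + 967680·x^3 + 663552·x^5)·Dx + (-207 + 13104·x^2 + 283392·x^4 + 331776·x^6)·Dx^2 + (-5856·x + 107520·x^3 + 73728·x^5)·Dx^3 + (-23 + 1456·x^2 + 31488·x^4 + 36864·x^6)·Dx^4  (order 4).
h: a_k = 4, -12, -18, 64, 27/2, -3072/5, …
ICs: h(0) = 4, h′(0) = -12, h′′(0) = -36, h′′′(0) = 384.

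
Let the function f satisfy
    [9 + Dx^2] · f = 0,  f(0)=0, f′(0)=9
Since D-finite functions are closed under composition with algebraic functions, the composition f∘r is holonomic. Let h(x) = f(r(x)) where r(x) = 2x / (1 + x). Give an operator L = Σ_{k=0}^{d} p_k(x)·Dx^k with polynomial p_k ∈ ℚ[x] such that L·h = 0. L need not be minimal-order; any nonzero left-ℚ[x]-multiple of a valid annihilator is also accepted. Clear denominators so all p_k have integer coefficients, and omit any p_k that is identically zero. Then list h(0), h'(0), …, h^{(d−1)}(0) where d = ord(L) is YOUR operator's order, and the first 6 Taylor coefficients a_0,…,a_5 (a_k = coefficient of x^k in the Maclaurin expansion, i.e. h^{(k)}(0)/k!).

f: a_k = 0, 9, 0, -27/2, 0, 243/40, …
h₀=f(r): pull back L_f along r ⇒ L₀.
L = 36 + (2 + 6·x + 6·x^2 + 2·x^3)·Dx + (1 + 4·x + 6·x^2 + 4·x^3 + x^4)·Dx^2  (order 2).
h: a_k = 0, 18, -18, -90, 306, -2178/5, …
ICs: h(0) = 0, h′(0) = 18.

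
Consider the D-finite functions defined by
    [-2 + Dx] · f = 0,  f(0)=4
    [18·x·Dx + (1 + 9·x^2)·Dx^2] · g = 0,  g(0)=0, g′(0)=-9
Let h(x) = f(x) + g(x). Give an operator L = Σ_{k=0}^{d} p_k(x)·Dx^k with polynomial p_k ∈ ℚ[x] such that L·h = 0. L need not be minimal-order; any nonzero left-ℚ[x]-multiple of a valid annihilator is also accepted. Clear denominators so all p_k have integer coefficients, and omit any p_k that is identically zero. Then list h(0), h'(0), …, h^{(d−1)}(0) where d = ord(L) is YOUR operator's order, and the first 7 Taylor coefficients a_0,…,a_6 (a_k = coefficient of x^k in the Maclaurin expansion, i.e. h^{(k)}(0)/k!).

L = (18 - 36·x - 486·x^2 - 324·x^3)·Dx + (-11 + 207·x^2 - 162·x^4)·Dx^2 + (1 + 9·x + 18·x^2 + 81·x^3 + 81·x^4)·Dx^3  (order 3).
h: a_k = 4, -1, 8, 97/3, 8/3, -2171/15, 16/45, …
ICs: h(0) = 4, h′(0) = -1, h′′(0) = 16.

f: a_k = 4, 8, 8, 16/3, 8/3, 16/15, 16/45, …
g: a_k = 0, -9, 0, 27, 0, -729/5, 0, …
L₀ := lclm(L_f,L_g); ord L₀ ≤ 1+2.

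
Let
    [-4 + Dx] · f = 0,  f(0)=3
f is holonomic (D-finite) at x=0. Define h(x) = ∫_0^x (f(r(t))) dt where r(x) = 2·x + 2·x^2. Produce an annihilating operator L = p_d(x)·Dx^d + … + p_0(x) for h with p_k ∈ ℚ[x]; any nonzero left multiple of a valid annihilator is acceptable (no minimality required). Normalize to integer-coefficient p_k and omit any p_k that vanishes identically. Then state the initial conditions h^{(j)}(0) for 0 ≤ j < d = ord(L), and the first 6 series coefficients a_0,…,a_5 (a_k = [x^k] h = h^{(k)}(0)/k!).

L = (-8 - 16·x)·Dx + Dx^2  (order 2).
h: a_k = 0, 3, 12, 40, 112, 1376/5, …
ICs: h(0) = 0, h′(0) = 3.

f: a_k = 3, 12, 24, 32, 32, 128/5, …
Substitute x→r, Dx→(1/r')Dx; clear ⇒ L₀.
Integrate: L := L₀·Dx.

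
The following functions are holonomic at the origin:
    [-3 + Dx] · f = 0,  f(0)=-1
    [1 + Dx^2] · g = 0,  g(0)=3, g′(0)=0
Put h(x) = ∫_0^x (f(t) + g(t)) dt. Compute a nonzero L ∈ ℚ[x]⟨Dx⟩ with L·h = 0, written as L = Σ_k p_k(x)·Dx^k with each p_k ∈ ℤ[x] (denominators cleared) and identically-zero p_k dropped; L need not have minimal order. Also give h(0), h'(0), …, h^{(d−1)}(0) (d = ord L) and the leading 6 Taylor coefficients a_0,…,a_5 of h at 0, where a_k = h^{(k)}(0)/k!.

L = -3·Dx + Dx^2 - 3·Dx^3 + Dx^4  (order 4).
h: a_k = 0, 2, -3/2, -2, -9/8, -13/20, …
ICs: h(0) = 0, h′(0) = 2, h′′(0) = -3, h′′′(0) = -12.

f: a_k = -1, -3, -9/2, -9/2, -27/8, -81/40, …
g: a_k = 3, 0, -3/2, 0, 1/8, 0, …
f+g: L₀ = lclm(L_f,L_g), ord ≤ 1+2.
h=∫₀ˣh₀: take L = L₀·Dx.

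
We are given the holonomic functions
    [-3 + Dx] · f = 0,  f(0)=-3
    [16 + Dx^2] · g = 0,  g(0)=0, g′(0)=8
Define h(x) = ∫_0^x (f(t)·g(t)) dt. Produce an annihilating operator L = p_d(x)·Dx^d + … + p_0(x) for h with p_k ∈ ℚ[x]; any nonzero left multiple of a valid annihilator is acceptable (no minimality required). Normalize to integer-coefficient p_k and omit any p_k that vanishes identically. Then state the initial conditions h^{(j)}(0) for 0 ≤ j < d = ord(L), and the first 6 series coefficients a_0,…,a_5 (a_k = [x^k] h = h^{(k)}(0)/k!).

f: a_k = -3, -9, -27/2, -27/2, -81/8, -243/40, …
g: a_k = 0, 8, 0, -64/3, 0, 256/15, …
f·g: L₀ = L_f ⊗_s L_g, ord ≤ 1·2.
h=∫₀ˣh₀: take L = L₀·Dx.
L = 25·Dx - 6·Dx^2 + Dx^3  (order 3).
h: a_k = 0, 0, -12, -24, -11, 84/5, …
ICs: h(0) = 0, h′(0) = 0, h′′(0) = -24.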